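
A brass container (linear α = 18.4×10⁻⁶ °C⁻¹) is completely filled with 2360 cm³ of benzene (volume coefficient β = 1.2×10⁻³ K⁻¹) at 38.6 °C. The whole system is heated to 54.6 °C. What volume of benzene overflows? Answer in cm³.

The container also expands: β_container ≈ 3α = 5.52×10⁻⁵ /K
Net overflow = V₀(β_liq − 3α_cont)ΔT
β − 3α = 1.20×10⁻³ − 5.52×10⁻⁵ = 1.1448×10⁻³ /K; ΔT = 16.0 K
ΔV = 2360 × 1.1448×10⁻³ × 16.0 = 43.2 cm³

43.2 cm³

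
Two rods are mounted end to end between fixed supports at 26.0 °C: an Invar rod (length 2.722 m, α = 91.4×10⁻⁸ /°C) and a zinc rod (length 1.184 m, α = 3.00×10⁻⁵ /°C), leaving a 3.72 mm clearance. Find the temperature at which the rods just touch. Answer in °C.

Gap closes when ΔL₁ + ΔL₂ = 3.72 mm = 3.72×10⁻³ m
(α₁L₁ + α₂L₂)ΔT = g
α₁L₁ + α₂L₂ = 91.4×10⁻⁸×2.722 + 3.00×10⁻⁵×1.184 = 3.8007908×10⁻⁵ m/K
ΔT = 3.72×10⁻³ / 3.8007908×10⁻⁵ = 97.87 K
T = 26.0 + 97.87 = 123.87 °C

T = 124 °C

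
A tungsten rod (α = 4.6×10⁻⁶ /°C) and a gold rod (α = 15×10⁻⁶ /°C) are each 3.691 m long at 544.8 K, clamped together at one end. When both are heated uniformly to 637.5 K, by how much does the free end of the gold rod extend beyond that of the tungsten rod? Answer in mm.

ΔT = 92.7 K
tungsten: ΔL = 4.6×10⁻⁶ × 3.691 m × 92.7 = 1.5739×10⁻³ m = 1.5739 mm
gold: ΔL = 15×10⁻⁶ × 3.691 m × 92.7 = 5.1323×10⁻³ m = 5.1323 mm
difference = 5.1323 − 1.5739 = 3.5584 mm

3.56 mm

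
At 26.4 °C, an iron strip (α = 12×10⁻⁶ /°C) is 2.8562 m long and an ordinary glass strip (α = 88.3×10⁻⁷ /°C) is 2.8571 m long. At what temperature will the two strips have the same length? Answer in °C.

Equal length when α₁L₁ΔT − α₂L₂ΔT = L₂ − L₁ = 9.00×10⁻⁴ m
α₁L₁ = 3.42744×10⁻⁵, α₂L₂ = 2.5228193×10⁻⁵ → Δ(αL) = 9.046207×10⁻⁶ m/K
ΔT = 9.00×10⁻⁴ / 9.046207×10⁻⁶ = 99.489 K, so T = 26.4 + 99.489 = 125.889 °C

T = 125.9 °C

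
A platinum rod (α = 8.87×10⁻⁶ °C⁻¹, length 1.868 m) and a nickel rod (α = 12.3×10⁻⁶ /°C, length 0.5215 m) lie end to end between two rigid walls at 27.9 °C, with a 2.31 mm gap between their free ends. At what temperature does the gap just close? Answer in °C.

Gap closes when ΔL₁ + ΔL₂ = 2.31 mm = 2.31×10⁻³ m
(α₁L₁ + α₂L₂)ΔT = g
α₁L₁ + α₂L₂ = 8.87×10⁻⁶×1.868 + 12.3×10⁻⁶×0.5215 = 2.298361×10⁻⁵ m/K
ΔT = 2.31×10⁻³ / 2.298361×10⁻⁵ = 100.51 K
T = 27.9 + 100.51 = 128.41 °C

T = 128 °C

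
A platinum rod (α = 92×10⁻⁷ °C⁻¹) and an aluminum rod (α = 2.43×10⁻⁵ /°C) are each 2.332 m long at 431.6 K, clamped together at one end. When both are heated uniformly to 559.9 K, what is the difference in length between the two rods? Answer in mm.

ΔT = 128.3 K
platinum: ΔL = 92×10⁻⁷ × 2.332 m × 128.3 = 2.7526×10⁻³ m = 2.7526 mm
aluminum: ΔL = 2.43×10⁻⁵ × 2.332 m × 128.3 = 7.2705×10⁻³ m = 7.2705 mm
difference = 7.2705 − 2.7526 = 4.5179 mm

4.52 mm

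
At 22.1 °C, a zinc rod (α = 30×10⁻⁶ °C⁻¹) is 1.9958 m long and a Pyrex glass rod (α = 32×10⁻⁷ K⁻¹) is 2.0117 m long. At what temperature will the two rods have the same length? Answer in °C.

L₁(1 + α₁ΔT) = L₂(1 + α₂ΔT) ⇒ ΔT = (L₂ − L₁)/(α₁L₁ − α₂L₂)
L₂ − L₁ = 2.0117 − 1.9958 = 1.59×10⁻² m
α₁L₁ − α₂L₂ = 30×10⁻⁶×1.9958 − 32×10⁻⁷×2.0117 = 5.343656×10⁻⁵ m/K
ΔT = 1.59×10⁻² / 5.343656×10⁻⁵ = 297.549 K
T = 22.1 + 297.549 = 319.649 °C

T = 319.6 °C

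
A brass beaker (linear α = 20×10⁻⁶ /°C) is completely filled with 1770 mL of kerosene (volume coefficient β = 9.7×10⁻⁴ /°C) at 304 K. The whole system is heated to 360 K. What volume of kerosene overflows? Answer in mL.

90.2 mL

The beaker also expands: β_container ≈ 3α = 6.0×10⁻⁵ /K
Net overflow = V₀(β_liq − 3α_cont)ΔT
β − 3α = 9.70×10⁻⁴ − 6.0×10⁻⁵ = 9.10×10⁻⁴ /K; ΔT = 56 K
ΔV = 1770 × 9.10×10⁻⁴ × 56 = 90.2 mL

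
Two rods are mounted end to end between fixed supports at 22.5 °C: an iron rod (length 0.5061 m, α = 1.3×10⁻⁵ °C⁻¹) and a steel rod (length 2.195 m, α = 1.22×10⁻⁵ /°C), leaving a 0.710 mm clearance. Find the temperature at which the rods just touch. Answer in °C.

α₁L₁ = 6.5793×10⁻⁶ m/K, α₂L₂ = 2.6779×10⁻⁵ m/K → total 3.33583×10⁻⁵ m/K
ΔT = g/(α₁L₁+α₂L₂) = 7.10×10⁻⁴ / 3.33583×10⁻⁵ = 21.284 K
T = 22.5 + 21.284 = 43.784 °C

T = 43.8 °C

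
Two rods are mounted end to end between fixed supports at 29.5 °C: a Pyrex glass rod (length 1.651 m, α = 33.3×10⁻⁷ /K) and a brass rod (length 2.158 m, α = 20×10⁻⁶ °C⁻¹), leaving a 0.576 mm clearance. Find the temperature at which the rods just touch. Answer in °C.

α₁L₁ = 5.49783×10⁻⁶ m/K, α₂L₂ = 4.316×10⁻⁵ m/K → total 4.865783×10⁻⁵ m/K
ΔT = g/(α₁L₁+α₂L₂) = 5.76×10⁻⁴ / 4.865783×10⁻⁵ = 11.838 K
T = 29.5 + 11.838 = 41.338 °C

T = 41.3 °C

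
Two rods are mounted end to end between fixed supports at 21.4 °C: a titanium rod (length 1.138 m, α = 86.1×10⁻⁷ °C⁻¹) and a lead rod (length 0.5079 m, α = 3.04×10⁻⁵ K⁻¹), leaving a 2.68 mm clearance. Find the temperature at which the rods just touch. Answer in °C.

Gap closes when ΔL₁ + ΔL₂ = 2.68 mm = 2.68×10⁻³ m
(α₁L₁ + α₂L₂)ΔT = g
α₁L₁ + α₂L₂ = 86.1×10⁻⁷×1.138 + 3.04×10⁻⁵×0.5079 = 2.523834×10⁻⁵ m/K
ΔT = 2.68×10⁻³ / 2.523834×10⁻⁵ = 106.19 K
T = 21.4 + 106.19 = 127.59 °C

T = 128 °C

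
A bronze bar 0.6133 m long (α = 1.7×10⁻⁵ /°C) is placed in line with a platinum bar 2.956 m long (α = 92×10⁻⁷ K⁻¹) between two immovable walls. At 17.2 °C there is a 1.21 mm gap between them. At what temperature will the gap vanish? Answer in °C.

T = 49.4 °C

Gap closes when ΔL₁ + ΔL₂ = 1.21 mm = 1.21×10⁻³ m
(α₁L₁ + α₂L₂)ΔT = g
α₁L₁ + α₂L₂ = 1.7×10⁻⁵×0.6133 + 92×10⁻⁷×2.956 = 3.76213×10⁻⁵ m/K
ΔT = 1.21×10⁻³ / 3.76213×10⁻⁵ = 32.163 K
T = 17.2 + 32.163 = 49.363 °C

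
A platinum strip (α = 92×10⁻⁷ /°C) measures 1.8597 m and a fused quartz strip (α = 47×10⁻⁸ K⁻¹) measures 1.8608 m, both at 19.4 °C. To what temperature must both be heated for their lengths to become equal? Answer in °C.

T = 87.16 °C

Equal length when α₁L₁ΔT − α₂L₂ΔT = L₂ − L₁ = 1.10×10⁻³ m
α₁L₁ = 1.710924×10⁻⁵, α₂L₂ = 8.74576×10⁻⁷ → Δ(αL) = 1.6234664×10⁻⁵ m/K
ΔT = 1.10×10⁻³ / 1.6234664×10⁻⁵ = 67.7563 K, so T = 19.4 + 67.7563 = 87.1563 °C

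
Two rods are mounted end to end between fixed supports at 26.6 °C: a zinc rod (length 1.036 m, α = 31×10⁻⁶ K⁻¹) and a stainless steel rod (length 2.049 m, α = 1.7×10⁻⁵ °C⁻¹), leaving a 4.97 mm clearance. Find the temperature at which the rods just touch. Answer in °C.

α₁L₁ = 3.2116×10⁻⁵ m/K, α₂L₂ = 3.4833×10⁻⁵ m/K → total 6.6949×10⁻⁵ m/K
ΔT = g/(α₁L₁+α₂L₂) = 4.97×10⁻³ / 6.6949×10⁻⁵ = 74.24 K
T = 26.6 + 74.24 = 100.84 °C

T = 101 °C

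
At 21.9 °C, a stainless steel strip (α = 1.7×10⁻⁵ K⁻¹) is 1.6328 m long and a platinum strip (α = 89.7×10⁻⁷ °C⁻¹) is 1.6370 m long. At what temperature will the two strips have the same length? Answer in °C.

T = 343.2 °C

L₁(1 + α₁ΔT) = L₂(1 + α₂ΔT) ⇒ ΔT = (L₂ − L₁)/(α₁L₁ − α₂L₂)
L₂ − L₁ = 1.6370 − 1.6328 = 4.20×10⁻³ m
α₁L₁ − α₂L₂ = 1.7×10⁻⁵×1.6328 − 89.7×10⁻⁷×1.6370 = 1.307371×10⁻⁵ m/K
ΔT = 4.20×10⁻³ / 1.307371×10⁻⁵ = 321.255 K
T = 21.9 + 321.255 = 343.155 °C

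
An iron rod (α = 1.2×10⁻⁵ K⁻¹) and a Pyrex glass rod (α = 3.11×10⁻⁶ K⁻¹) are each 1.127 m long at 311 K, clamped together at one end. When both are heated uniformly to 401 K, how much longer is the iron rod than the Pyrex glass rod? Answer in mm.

0.902 mm

ΔT = 90 K
iron: ΔL = 1.2×10⁻⁵ × 1.127 m × 90 = 1.2172×10⁻³ m = 1.2172 mm
Pyrex glass: ΔL = 3.11×10⁻⁶ × 1.127 m × 90 = 3.1545×10⁻⁴ m = 0.31545 mm
difference = 1.2172 − 0.31545 = 0.90175 mm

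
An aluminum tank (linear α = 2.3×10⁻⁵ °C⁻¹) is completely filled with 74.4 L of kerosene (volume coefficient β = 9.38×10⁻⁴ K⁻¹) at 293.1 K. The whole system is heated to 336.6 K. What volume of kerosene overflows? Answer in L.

2.81 L

The tank also expands: β_container ≈ 3α = 6.9×10⁻⁵ /K
Net overflow = V₀(β_liq − 3α_cont)ΔT
β − 3α = 9.38×10⁻⁴ − 6.9×10⁻⁵ = 8.69×10⁻⁴ /K; ΔT = 43.5 K
ΔV = 74.4 × 8.69×10⁻⁴ × 43.5 = 2.81 L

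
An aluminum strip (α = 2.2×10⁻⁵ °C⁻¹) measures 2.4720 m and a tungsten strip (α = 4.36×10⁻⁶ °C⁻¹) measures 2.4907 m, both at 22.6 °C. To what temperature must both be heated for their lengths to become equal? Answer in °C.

L₁(1 + α₁ΔT) = L₂(1 + α₂ΔT) ⇒ ΔT = (L₂ − L₁)/(α₁L₁ − α₂L₂)
L₂ − L₁ = 2.4907 − 2.4720 = 1.87×10⁻² m
α₁L₁ − α₂L₂ = 2.2×10⁻⁵×2.4720 − 4.36×10⁻⁶×2.4907 = 4.3524548×10⁻⁵ m/K
ΔT = 1.87×10⁻² / 4.3524548×10⁻⁵ = 429.643 K
T = 22.6 + 429.643 = 452.243 °C

T = 452.2 °C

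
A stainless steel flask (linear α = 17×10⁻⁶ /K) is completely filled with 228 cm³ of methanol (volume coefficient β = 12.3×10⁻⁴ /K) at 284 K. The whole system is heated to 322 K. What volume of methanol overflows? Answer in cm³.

10.2 cm³

The flask also expands: β_container ≈ 3α = 5.1×10⁻⁵ /K
Net overflow = V₀(β_liq − 3α_cont)ΔT
β − 3α = 1.23×10⁻³ − 5.1×10⁻⁵ = 1.179×10⁻³ /K; ΔT = 38 K
ΔV = 228 × 1.179×10⁻³ × 38 = 10.2 cm³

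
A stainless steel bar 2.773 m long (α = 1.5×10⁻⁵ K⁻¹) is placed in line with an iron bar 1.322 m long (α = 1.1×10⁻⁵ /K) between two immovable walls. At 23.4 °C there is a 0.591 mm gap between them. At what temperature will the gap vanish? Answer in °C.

Gap closes when ΔL₁ + ΔL₂ = 0.591 mm = 5.91×10⁻⁴ m
(α₁L₁ + α₂L₂)ΔT = g
α₁L₁ + α₂L₂ = 1.5×10⁻⁵×2.773 + 1.1×10⁻⁵×1.322 = 5.6137×10⁻⁵ m/K
ΔT = 5.91×10⁻⁴ / 5.6137×10⁻⁵ = 10.528 K
T = 23.4 + 10.528 = 33.928 °C

T = 33.9 °C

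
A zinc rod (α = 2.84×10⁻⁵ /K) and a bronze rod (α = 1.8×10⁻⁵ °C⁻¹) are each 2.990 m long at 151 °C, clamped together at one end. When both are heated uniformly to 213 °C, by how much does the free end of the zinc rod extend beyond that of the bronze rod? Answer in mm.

ΔT = 62 K
zinc: ΔL = 2.84×10⁻⁵ × 2.990 m × 62 = 5.2648×10⁻³ m = 5.2648 mm
bronze: ΔL = 1.8×10⁻⁵ × 2.990 m × 62 = 3.3368×10⁻³ m = 3.3368 mm
difference = 5.2648 − 3.3368 = 1.9280 mm

1.93 mm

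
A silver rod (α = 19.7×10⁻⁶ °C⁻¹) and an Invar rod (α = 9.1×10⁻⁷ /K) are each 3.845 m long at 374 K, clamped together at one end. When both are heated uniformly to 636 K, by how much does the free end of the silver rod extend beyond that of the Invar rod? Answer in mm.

ΔT = 262 K
silver: ΔL = 19.7×10⁻⁶ × 3.845 m × 262 = 1.9846×10⁻² m = 19.846 mm
Invar: ΔL = 9.1×10⁻⁷ × 3.845 m × 262 = 9.1672×10⁻⁴ m = 0.91672 mm
difference = 19.846 − 0.91672 = 18.92928 mm

18.9 mm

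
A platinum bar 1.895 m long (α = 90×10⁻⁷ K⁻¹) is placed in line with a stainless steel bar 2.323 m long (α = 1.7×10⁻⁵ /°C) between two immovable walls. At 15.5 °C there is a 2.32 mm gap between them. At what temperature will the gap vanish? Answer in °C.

Gap closes when ΔL₁ + ΔL₂ = 2.32 mm = 2.32×10⁻³ m
(α₁L₁ + α₂L₂)ΔT = g
α₁L₁ + α₂L₂ = 90×10⁻⁷×1.895 + 1.7×10⁻⁵×2.323 = 5.6546×10⁻⁵ m/K
ΔT = 2.32×10⁻³ / 5.6546×10⁻⁵ = 41.029 K
T = 15.5 + 41.029 = 56.529 °C

T = 56.5 °C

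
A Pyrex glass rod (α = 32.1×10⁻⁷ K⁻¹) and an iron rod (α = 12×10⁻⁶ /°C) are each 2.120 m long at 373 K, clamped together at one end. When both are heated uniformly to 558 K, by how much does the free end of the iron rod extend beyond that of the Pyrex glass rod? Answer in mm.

3.45 mm

ΔT = 185 K
Pyrex glass: ΔL = 32.1×10⁻⁷ × 2.120 m × 185 = 1.2590×10⁻³ m = 1.2590 mm
iron: ΔL = 12×10⁻⁶ × 2.120 m × 185 = 4.7064×10⁻³ m = 4.7064 mm
difference = 4.7064 − 1.2590 = 3.4474 mm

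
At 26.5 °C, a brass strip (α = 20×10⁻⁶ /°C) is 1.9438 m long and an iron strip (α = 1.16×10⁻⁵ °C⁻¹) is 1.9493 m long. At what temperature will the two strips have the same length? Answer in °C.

T = 364.7 °C

L₁(1 + α₁ΔT) = L₂(1 + α₂ΔT) ⇒ ΔT = (L₂ − L₁)/(α₁L₁ − α₂L₂)
L₂ − L₁ = 1.9493 − 1.9438 = 5.50×10⁻³ m
α₁L₁ − α₂L₂ = 20×10⁻⁶×1.9438 − 1.16×10⁻⁵×1.9493 = 1.626412×10⁻⁵ m/K
ΔT = 5.50×10⁻³ / 1.626412×10⁻⁵ = 338.168 K
T = 26.5 + 338.168 = 364.668 °C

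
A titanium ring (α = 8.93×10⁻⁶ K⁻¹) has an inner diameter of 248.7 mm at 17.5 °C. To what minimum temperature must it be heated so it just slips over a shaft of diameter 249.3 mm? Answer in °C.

Required Δd = 249.3 − 248.7 = 0.6 mm
Δd = αd₀ΔT ⇒ ΔT = Δd/(αd₀) = 0.6 / (8.93×10⁻⁶ × 248.7) = 270.16 K
T_min = 17.5 + 270.16 = 287.66 °C

T = 288 °C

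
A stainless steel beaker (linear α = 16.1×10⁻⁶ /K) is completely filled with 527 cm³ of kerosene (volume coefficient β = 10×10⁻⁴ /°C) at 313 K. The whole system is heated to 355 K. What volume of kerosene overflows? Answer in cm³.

The beaker also expands: β_container ≈ 3α = 4.83×10⁻⁵ /K
Net overflow = V₀(β_liq − 3α_cont)ΔT
β − 3α = 1.00×10⁻³ − 4.83×10⁻⁵ = 9.517×10⁻⁴ /K; ΔT = 42 K
ΔV = 527 × 9.517×10⁻⁴ × 42 = 21.1 cm³

21.1 cm³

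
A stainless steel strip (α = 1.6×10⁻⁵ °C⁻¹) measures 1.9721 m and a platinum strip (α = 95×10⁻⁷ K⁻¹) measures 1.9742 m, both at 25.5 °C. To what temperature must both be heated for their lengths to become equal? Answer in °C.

L₁(1 + α₁ΔT) = L₂(1 + α₂ΔT) ⇒ ΔT = (L₂ − L₁)/(α₁L₁ − α₂L₂)
L₂ − L₁ = 1.9742 − 1.9721 = 2.10×10⁻³ m
α₁L₁ − α₂L₂ = 1.6×10⁻⁵×1.9721 − 95×10⁻⁷×1.9742 = 1.27987×10⁻⁵ m/K
ΔT = 2.10×10⁻³ / 1.27987×10⁻⁵ = 164.079 K
T = 25.5 + 164.079 = 189.579 °C

T = 189.6 °C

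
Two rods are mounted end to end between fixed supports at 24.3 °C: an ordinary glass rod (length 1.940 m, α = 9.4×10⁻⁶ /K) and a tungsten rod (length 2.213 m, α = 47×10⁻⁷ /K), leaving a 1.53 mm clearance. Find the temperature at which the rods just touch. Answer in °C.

Gap closes when ΔL₁ + ΔL₂ = 1.53 mm = 1.53×10⁻³ m
(α₁L₁ + α₂L₂)ΔT = g
α₁L₁ + α₂L₂ = 9.4×10⁻⁶×1.940 + 47×10⁻⁷×2.213 = 2.86371×10⁻⁵ m/K
ΔT = 1.53×10⁻³ / 2.86371×10⁻⁵ = 53.427 K
T = 24.3 + 53.427 = 77.727 °C

T = 77.7 °C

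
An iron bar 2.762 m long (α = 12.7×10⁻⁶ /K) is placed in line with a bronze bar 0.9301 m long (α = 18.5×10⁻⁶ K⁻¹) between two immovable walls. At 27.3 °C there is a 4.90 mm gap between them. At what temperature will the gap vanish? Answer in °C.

T = 121 °C

α₁L₁ = 3.50774×10⁻⁵ m/K, α₂L₂ = 1.720685×10⁻⁵ m/K → total 5.228425×10⁻⁵ m/K
ΔT = g/(α₁L₁+α₂L₂) = 4.90×10⁻³ / 5.228425×10⁻⁵ = 93.72 K
T = 27.3 + 93.72 = 121.02 °C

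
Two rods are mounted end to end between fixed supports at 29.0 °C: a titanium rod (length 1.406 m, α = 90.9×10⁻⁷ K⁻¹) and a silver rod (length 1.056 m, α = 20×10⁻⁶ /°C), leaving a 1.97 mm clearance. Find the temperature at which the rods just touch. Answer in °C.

α₁L₁ = 1.278054×10⁻⁵ m/K, α₂L₂ = 2.112×10⁻⁵ m/K → total 3.390054×10⁻⁵ m/K
ΔT = g/(α₁L₁+α₂L₂) = 1.97×10⁻³ / 3.390054×10⁻⁵ = 58.111 K
T = 29.0 + 58.111 = 87.111 °C

T = 87.1 °C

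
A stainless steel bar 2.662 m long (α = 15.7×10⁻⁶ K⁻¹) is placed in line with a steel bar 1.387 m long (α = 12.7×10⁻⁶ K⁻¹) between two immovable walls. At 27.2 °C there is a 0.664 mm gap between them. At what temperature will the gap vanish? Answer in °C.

Gap closes when ΔL₁ + ΔL₂ = 0.664 mm = 6.64×10⁻⁴ m
(α₁L₁ + α₂L₂)ΔT = g
α₁L₁ + α₂L₂ = 15.7×10⁻⁶×2.662 + 12.7×10⁻⁶×1.387 = 5.94083×10⁻⁵ m/K
ΔT = 6.64×10⁻⁴ / 5.94083×10⁻⁵ = 11.177 K
T = 27.2 + 11.177 = 38.377 °C

T = 38.4 °C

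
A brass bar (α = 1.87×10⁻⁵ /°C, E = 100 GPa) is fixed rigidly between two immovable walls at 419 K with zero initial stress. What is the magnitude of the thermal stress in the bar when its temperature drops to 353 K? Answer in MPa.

Fully constrained: the free strain ε = αΔT is blocked, so σ = Eε = EαΔT.
|ΔT| = 66 K
σ = 100×10⁹ × 1.87×10⁻⁵ × 66 = 1.23×10⁸ Pa

σ = 123 MPa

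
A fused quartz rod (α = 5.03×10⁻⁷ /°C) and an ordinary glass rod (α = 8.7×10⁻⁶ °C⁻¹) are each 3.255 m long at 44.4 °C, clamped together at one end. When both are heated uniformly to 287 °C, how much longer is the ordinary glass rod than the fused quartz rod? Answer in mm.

6.47 mm

ΔT = 242.6 K
fused quartz: ΔL = 5.03×10⁻⁷ × 3.255 m × 242.6 = 3.9720×10⁻⁴ m = 0.39720 mm
ordinary glass: ΔL = 8.7×10⁻⁶ × 3.255 m × 242.6 = 6.8701×10⁻³ m = 6.8701 mm
difference = 6.8701 − 0.39720 = 6.4729 mm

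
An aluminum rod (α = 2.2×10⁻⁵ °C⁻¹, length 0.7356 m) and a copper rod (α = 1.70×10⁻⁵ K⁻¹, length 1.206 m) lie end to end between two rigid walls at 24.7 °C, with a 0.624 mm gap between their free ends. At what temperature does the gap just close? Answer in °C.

α₁L₁ = 1.61832×10⁻⁵ m/K, α₂L₂ = 2.0502×10⁻⁵ m/K → total 3.66852×10⁻⁵ m/K
ΔT = g/(α₁L₁+α₂L₂) = 6.24×10⁻⁴ / 3.66852×10⁻⁵ = 17.010 K
T = 24.7 + 17.010 = 41.710 °C

T = 41.7 °C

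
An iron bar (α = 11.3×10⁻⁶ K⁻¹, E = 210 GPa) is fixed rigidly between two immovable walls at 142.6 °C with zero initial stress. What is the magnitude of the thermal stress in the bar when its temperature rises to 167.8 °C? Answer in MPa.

σ = 59.8 MPa

Fully constrained: the free strain ε = αΔT is blocked, so σ = Eε = EαΔT.
|ΔT| = 25.2 K
σ = 210×10⁹ × 11.3×10⁻⁶ × 25.2 = 5.98×10⁷ Pa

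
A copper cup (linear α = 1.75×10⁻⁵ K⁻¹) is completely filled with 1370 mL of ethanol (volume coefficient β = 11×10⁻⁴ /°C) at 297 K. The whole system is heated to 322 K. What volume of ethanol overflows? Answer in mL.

The cup also expands: β_container ≈ 3α = 5.25×10⁻⁵ /K
Net overflow = V₀(β_liq − 3α_cont)ΔT
β − 3α = 1.10×10⁻³ − 5.25×10⁻⁵ = 1.0475×10⁻³ /K; ΔT = 25 K
ΔV = 1370 × 1.0475×10⁻³ × 25 = 35.9 mL

35.9 mL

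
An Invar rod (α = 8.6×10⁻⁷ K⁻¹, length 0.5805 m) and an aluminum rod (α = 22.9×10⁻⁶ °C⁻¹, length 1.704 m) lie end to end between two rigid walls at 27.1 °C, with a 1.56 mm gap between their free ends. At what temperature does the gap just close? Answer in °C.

T = 66.6 °C

α₁L₁ = 4.9923×10⁻⁷ m/K, α₂L₂ = 3.90216×10⁻⁵ m/K → total 3.952083×10⁻⁵ m/K
ΔT = g/(α₁L₁+α₂L₂) = 1.56×10⁻³ / 3.952083×10⁻⁵ = 39.473 K
T = 27.1 + 39.473 = 66.573 °C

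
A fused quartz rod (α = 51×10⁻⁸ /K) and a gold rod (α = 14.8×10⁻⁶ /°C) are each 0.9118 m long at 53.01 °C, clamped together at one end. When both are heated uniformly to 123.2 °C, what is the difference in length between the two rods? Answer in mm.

ΔT = 70.19 K
fused quartz: ΔL = 51×10⁻⁸ × 0.9118 m × 70.19 = 3.2640×10⁻⁵ m = 0.032640 mm
gold: ΔL = 14.8×10⁻⁶ × 0.9118 m × 70.19 = 9.4719×10⁻⁴ m = 0.94719 mm
difference = 0.94719 − 0.032640 = 0.91455 mm

0.915 mm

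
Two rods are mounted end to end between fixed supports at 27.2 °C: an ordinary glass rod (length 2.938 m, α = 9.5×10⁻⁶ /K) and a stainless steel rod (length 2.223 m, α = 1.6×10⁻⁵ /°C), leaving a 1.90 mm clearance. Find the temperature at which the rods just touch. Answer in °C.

Gap closes when ΔL₁ + ΔL₂ = 1.90 mm = 1.90×10⁻³ m
(α₁L₁ + α₂L₂)ΔT = g
α₁L₁ + α₂L₂ = 9.5×10⁻⁶×2.938 + 1.6×10⁻⁵×2.223 = 6.3479×10⁻⁵ m/K
ΔT = 1.90×10⁻³ / 6.3479×10⁻⁵ = 29.931 K
T = 27.2 + 29.931 = 57.131 °C

T = 57.1 °C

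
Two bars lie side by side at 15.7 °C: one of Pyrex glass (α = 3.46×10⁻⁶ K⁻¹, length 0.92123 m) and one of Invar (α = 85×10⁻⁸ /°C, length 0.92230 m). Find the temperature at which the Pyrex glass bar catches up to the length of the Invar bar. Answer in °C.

L₁(1 + α₁ΔT) = L₂(1 + α₂ΔT) ⇒ ΔT = (L₂ − L₁)/(α₁L₁ − α₂L₂)
L₂ − L₁ = 0.92230 − 0.92123 = 1.07×10⁻³ m
α₁L₁ − α₂L₂ = 3.46×10⁻⁶×0.92123 − 85×10⁻⁸×0.92230 = 2.4035008×10⁻⁶ m/K
ΔT = 1.07×10⁻³ / 2.4035008×10⁻⁶ = 445.184 K
T = 15.7 + 445.184 = 460.884 °C

T = 460.9 °C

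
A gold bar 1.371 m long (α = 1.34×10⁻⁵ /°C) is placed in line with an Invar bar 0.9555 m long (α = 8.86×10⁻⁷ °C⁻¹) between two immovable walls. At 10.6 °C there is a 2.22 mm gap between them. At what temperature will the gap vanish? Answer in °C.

α₁L₁ = 1.83714×10⁻⁵ m/K, α₂L₂ = 8.46573×10⁻⁷ m/K → total 1.9217973×10⁻⁵ m/K
ΔT = g/(α₁L₁+α₂L₂) = 2.22×10⁻³ / 1.9217973×10⁻⁵ = 115.52 K
T = 10.6 + 115.52 = 126.12 °C

T = 126 °C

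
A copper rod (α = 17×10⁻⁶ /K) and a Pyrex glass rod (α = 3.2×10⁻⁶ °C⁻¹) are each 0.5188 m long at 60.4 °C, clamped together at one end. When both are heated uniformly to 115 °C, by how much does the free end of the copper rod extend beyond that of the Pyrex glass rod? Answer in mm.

0.391 mm

ΔT = 54.6 K
copper: ΔL = 17×10⁻⁶ × 0.5188 m × 54.6 = 4.8155×10⁻⁴ m = 0.48155 mm
Pyrex glass: ΔL = 3.2×10⁻⁶ × 0.5188 m × 54.6 = 9.0645×10⁻⁵ m = 0.090645 mm
difference = 0.48155 − 0.090645 = 0.390905 mm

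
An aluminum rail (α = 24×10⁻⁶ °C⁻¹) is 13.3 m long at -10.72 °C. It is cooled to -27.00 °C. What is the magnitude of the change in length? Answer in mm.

|ΔT| = |-27.00 − (-10.72)| = 16.28 K
ΔL = αL₀ΔT = (24×10⁻⁶)(13.3)(16.28) = 5.20×10⁻³ m

ΔL = 5.20 mm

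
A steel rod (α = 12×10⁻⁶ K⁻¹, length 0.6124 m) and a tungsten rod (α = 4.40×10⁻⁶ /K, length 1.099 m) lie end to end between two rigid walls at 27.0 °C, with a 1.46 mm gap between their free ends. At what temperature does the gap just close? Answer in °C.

T = 147 °C

Gap closes when ΔL₁ + ΔL₂ = 1.46 mm = 1.46×10⁻³ m
(α₁L₁ + α₂L₂)ΔT = g
α₁L₁ + α₂L₂ = 12×10⁻⁶×0.6124 + 4.40×10⁻⁶×1.099 = 1.21844×10⁻⁵ m/K
ΔT = 1.46×10⁻³ / 1.21844×10⁻⁵ = 119.83 K
T = 27.0 + 119.83 = 146.83 °C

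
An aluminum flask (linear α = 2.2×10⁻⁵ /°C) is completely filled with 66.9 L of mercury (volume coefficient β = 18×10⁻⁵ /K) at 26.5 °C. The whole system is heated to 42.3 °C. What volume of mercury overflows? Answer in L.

The flask also expands: β_container ≈ 3α = 6.6×10⁻⁵ /K
Net overflow = V₀(β_liq − 3α_cont)ΔT
β − 3α = 1.80×10⁻⁴ − 6.6×10⁻⁵ = 1.14×10⁻⁴ /K; ΔT = 15.8 K
ΔV = 66.9 × 1.14×10⁻⁴ × 15.8 = 0.121 L

0.121 L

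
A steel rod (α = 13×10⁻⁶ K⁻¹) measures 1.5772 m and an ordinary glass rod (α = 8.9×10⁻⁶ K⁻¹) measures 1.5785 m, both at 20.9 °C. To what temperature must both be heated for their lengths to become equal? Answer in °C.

Equal length when α₁L₁ΔT − α₂L₂ΔT = L₂ − L₁ = 1.30×10⁻³ m
α₁L₁ = 2.05036×10⁻⁵, α₂L₂ = 1.404865×10⁻⁵ → Δ(αL) = 6.45495×10⁻⁶ m/K
ΔT = 1.30×10⁻³ / 6.45495×10⁻⁶ = 201.396 K, so T = 20.9 + 201.396 = 222.296 °C

T = 222.3 °C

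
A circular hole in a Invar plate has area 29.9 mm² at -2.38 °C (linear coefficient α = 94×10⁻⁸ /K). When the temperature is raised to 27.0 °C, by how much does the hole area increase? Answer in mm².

Area coefficient ≈ 2α; |ΔT| = 29.38 K
ΔA = 2αA₀ΔT = 2(94×10⁻⁸)(29.9)(29.38) = 1.65×10⁻³ mm²

ΔA = 0.00165 mm²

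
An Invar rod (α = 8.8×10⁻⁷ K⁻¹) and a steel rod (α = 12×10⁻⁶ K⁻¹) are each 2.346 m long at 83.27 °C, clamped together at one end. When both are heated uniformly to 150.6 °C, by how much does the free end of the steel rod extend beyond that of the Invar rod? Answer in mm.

ΔT = 67.33 K
Invar: ΔL = 8.8×10⁻⁷ × 2.346 m × 67.33 = 1.3900×10⁻⁴ m = 0.13900 mm
steel: ΔL = 12×10⁻⁶ × 2.346 m × 67.33 = 1.8955×10⁻³ m = 1.8955 mm
difference = 1.8955 − 0.13900 = 1.7565 mm

1.76 mm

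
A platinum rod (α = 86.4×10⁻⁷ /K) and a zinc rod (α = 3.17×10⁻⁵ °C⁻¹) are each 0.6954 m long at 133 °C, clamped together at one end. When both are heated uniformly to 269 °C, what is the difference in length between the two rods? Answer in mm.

ΔT = 136 K
platinum: ΔL = 86.4×10⁻⁷ × 0.6954 m × 136 = 8.1712×10⁻⁴ m = 0.81712 mm
zinc: ΔL = 3.17×10⁻⁵ × 0.6954 m × 136 = 2.9980×10⁻³ m = 2.9980 mm
difference = 2.9980 − 0.81712 = 2.18088 mm

2.18 mm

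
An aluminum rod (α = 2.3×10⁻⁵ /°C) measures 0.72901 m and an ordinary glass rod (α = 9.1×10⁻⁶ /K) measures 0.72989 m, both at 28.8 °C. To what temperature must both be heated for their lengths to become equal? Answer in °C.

T = 115.7 °C

L₁(1 + α₁ΔT) = L₂(1 + α₂ΔT) ⇒ ΔT = (L₂ − L₁)/(α₁L₁ − α₂L₂)
L₂ − L₁ = 0.72989 − 0.72901 = 8.80×10⁻⁴ m
α₁L₁ − α₂L₂ = 2.3×10⁻⁵×0.72901 − 9.1×10⁻⁶×0.72989 = 1.0125231×10⁻⁵ m/K
ΔT = 8.80×10⁻⁴ / 1.0125231×10⁻⁵ = 86.912 K
T = 28.8 + 86.912 = 115.712 °C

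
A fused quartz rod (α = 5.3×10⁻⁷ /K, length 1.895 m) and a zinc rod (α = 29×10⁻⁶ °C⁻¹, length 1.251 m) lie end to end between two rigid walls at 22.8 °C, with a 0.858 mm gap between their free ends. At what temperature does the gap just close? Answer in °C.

T = 45.8 °C

Gap closes when ΔL₁ + ΔL₂ = 0.858 mm = 8.58×10⁻⁴ m
(α₁L₁ + α₂L₂)ΔT = g
α₁L₁ + α₂L₂ = 5.3×10⁻⁷×1.895 + 29×10⁻⁶×1.251 = 3.728335×10⁻⁵ m/K
ΔT = 8.58×10⁻⁴ / 3.728335×10⁻⁵ = 23.013 K
T = 22.8 + 23.013 = 45.813 °C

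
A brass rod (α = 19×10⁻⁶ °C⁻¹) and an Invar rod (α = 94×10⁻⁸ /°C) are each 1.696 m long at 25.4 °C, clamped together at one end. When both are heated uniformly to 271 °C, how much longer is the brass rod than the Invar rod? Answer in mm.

7.52 mm

ΔT = 245.6 K
brass: ΔL = 19×10⁻⁶ × 1.696 m × 245.6 = 7.9142×10⁻³ m = 7.9142 mm
Invar: ΔL = 94×10⁻⁸ × 1.696 m × 245.6 = 3.9155×10⁻⁴ m = 0.39155 mm
difference = 7.9142 − 0.39155 = 7.52265 mm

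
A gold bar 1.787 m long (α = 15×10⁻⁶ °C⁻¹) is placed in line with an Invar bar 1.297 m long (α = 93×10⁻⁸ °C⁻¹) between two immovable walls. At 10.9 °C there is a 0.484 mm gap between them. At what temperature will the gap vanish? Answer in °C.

T = 28.2 °C

α₁L₁ = 2.6805×10⁻⁵ m/K, α₂L₂ = 1.20621×10⁻⁶ m/K → total 2.801121×10⁻⁵ m/K
ΔT = g/(α₁L₁+α₂L₂) = 4.84×10⁻⁴ / 2.801121×10⁻⁵ = 17.279 K
T = 10.9 + 17.279 = 28.179 °C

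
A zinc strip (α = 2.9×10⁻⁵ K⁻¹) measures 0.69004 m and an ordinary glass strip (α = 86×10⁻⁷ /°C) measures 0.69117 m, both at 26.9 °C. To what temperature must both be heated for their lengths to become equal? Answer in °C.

T = 107.2 °C

Equal length when α₁L₁ΔT − α₂L₂ΔT = L₂ − L₁ = 1.13×10⁻³ m
α₁L₁ = 2.001116×10⁻⁵, α₂L₂ = 5.944062×10⁻⁶ → Δ(αL) = 1.4067098×10⁻⁵ m/K
ΔT = 1.13×10⁻³ / 1.4067098×10⁻⁵ = 80.329 K, so T = 26.9 + 80.329 = 107.229 °C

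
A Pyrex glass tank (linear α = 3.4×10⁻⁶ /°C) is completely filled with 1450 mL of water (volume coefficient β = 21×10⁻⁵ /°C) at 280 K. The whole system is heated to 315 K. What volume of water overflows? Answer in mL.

The tank also expands: β_container ≈ 3α = 1.02×10⁻⁵ /K
Net overflow = V₀(β_liq − 3α_cont)ΔT
β − 3α = 2.10×10⁻⁴ − 1.02×10⁻⁵ = 1.998×10⁻⁴ /K; ΔT = 35 K
ΔV = 1450 × 1.998×10⁻⁴ × 35 = 10.1 mL

10.1 mL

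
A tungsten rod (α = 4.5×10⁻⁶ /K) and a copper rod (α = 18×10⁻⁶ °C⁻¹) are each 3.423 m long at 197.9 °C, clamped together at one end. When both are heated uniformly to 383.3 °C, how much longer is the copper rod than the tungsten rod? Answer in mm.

8.57 mm

ΔT = 185.4 K
tungsten: ΔL = 4.5×10⁻⁶ × 3.423 m × 185.4 = 2.8558×10⁻³ m = 2.8558 mm
copper: ΔL = 18×10⁻⁶ × 3.423 m × 185.4 = 1.1423×10⁻² m = 11.423 mm
difference = 11.423 − 2.8558 = 8.5672 mm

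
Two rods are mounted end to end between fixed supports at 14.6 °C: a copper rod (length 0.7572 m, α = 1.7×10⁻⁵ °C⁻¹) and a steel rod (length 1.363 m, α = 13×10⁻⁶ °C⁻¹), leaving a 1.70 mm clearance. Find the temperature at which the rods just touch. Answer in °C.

T = 70.2 °C

Gap closes when ΔL₁ + ΔL₂ = 1.70 mm = 1.70×10⁻³ m
(α₁L₁ + α₂L₂)ΔT = g
α₁L₁ + α₂L₂ = 1.7×10⁻⁵×0.7572 + 13×10⁻⁶×1.363 = 3.05914×10⁻⁵ m/K
ΔT = 1.70×10⁻³ / 3.05914×10⁻⁵ = 55.571 K
T = 14.6 + 55.571 = 70.171 °C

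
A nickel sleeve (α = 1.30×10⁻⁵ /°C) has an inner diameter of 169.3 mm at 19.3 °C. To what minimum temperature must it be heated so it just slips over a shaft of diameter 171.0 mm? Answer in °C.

Required Δd = 171.0 − 169.3 = 1.7 mm
Δd = αd₀ΔT ⇒ ΔT = Δd/(αd₀) = 1.7 / (1.30×10⁻⁵ × 169.3) = 772.41 K
T_min = 19.3 + 772.41 = 791.71 °C

T = 792 °C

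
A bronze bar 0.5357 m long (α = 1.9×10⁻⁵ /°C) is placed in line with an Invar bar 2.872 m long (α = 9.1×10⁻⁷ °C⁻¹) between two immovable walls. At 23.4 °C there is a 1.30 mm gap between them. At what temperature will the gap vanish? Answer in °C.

T = 125 °C

Gap closes when ΔL₁ + ΔL₂ = 1.30 mm = 1.30×10⁻³ m
(α₁L₁ + α₂L₂)ΔT = g
α₁L₁ + α₂L₂ = 1.9×10⁻⁵×0.5357 + 9.1×10⁻⁷×2.872 = 1.279182×10⁻⁵ m/K
ΔT = 1.30×10⁻³ / 1.279182×10⁻⁵ = 101.63 K
T = 23.4 + 101.63 = 125.03 °C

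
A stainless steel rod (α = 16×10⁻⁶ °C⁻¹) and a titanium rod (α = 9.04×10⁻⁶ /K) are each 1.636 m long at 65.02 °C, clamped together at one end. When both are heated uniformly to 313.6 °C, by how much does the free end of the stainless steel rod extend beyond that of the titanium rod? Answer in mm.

ΔT = 248.58 K
stainless steel: ΔL = 16×10⁻⁶ × 1.636 m × 248.58 = 6.5068×10⁻³ m = 6.5068 mm
titanium: ΔL = 9.04×10⁻⁶ × 1.636 m × 248.58 = 3.6764×10⁻³ m = 3.6764 mm
difference = 6.5068 − 3.6764 = 2.8304 mm

2.83 mm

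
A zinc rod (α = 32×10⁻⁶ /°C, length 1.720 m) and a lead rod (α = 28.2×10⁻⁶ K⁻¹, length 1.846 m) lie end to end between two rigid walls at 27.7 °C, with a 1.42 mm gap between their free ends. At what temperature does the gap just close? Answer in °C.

Gap closes when ΔL₁ + ΔL₂ = 1.42 mm = 1.42×10⁻³ m
(α₁L₁ + α₂L₂)ΔT = g
α₁L₁ + α₂L₂ = 32×10⁻⁶×1.720 + 28.2×10⁻⁶×1.846 = 1.070972×10⁻⁴ m/K
ΔT = 1.42×10⁻³ / 1.070972×10⁻⁴ = 13.259 K
T = 27.7 + 13.259 = 40.959 °C

T = 41.0 °C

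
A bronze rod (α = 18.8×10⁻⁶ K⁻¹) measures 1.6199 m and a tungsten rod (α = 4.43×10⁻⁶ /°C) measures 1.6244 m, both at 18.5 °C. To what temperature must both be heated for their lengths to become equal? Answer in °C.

T = 212.0 °C

L₁(1 + α₁ΔT) = L₂(1 + α₂ΔT) ⇒ ΔT = (L₂ − L₁)/(α₁L₁ − α₂L₂)
L₂ − L₁ = 1.6244 − 1.6199 = 4.50×10⁻³ m
α₁L₁ − α₂L₂ = 18.8×10⁻⁶×1.6199 − 4.43×10⁻⁶×1.6244 = 2.3258028×10⁻⁵ m/K
ΔT = 4.50×10⁻³ / 2.3258028×10⁻⁵ = 193.482 K
T = 18.5 + 193.482 = 211.982 °C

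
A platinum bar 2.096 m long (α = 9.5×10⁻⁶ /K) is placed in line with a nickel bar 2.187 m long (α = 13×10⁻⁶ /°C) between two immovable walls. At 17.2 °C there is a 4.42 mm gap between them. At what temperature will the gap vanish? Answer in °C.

T = 109 °C

α₁L₁ = 1.9912×10⁻⁵ m/K, α₂L₂ = 2.8431×10⁻⁵ m/K → total 4.8343×10⁻⁵ m/K
ΔT = g/(α₁L₁+α₂L₂) = 4.42×10⁻³ / 4.8343×10⁻⁵ = 91.43 K
T = 17.2 + 91.43 = 108.63 °C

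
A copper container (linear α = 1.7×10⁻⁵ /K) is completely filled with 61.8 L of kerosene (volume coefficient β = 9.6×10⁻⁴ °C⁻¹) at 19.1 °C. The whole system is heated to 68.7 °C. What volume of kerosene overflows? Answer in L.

The container also expands: β_container ≈ 3α = 5.1×10⁻⁵ /K
Net overflow = V₀(β_liq − 3α_cont)ΔT
β − 3α = 9.60×10⁻⁴ − 5.1×10⁻⁵ = 9.09×10⁻⁴ /K; ΔT = 49.6 K
ΔV = 61.8 × 9.09×10⁻⁴ × 49.6 = 2.79 L

2.79 L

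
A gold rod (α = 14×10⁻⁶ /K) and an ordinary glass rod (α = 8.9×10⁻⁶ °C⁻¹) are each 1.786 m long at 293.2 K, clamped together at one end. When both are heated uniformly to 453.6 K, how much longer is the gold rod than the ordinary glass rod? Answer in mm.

ΔT = 160.4 K
gold: ΔL = 14×10⁻⁶ × 1.786 m × 160.4 = 4.0106×10⁻³ m = 4.0106 mm
ordinary glass: ΔL = 8.9×10⁻⁶ × 1.786 m × 160.4 = 2.5496×10⁻³ m = 2.5496 mm
difference = 4.0106 − 2.5496 = 1.4610 mm

1.46 mm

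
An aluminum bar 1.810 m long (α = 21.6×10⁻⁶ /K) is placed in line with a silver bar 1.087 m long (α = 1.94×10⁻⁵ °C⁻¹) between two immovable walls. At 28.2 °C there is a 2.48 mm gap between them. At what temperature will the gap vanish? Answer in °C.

T = 69.4 °C

α₁L₁ = 3.9096×10⁻⁵ m/K, α₂L₂ = 2.10878×10⁻⁵ m/K → total 6.01838×10⁻⁵ m/K
ΔT = g/(α₁L₁+α₂L₂) = 2.48×10⁻³ / 6.01838×10⁻⁵ = 41.207 K
T = 28.2 + 41.207 = 69.407 °C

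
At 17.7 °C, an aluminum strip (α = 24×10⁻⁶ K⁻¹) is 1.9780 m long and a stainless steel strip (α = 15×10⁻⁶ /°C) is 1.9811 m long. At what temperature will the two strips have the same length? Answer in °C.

T = 192.3 °C

L₁(1 + α₁ΔT) = L₂(1 + α₂ΔT) ⇒ ΔT = (L₂ − L₁)/(α₁L₁ − α₂L₂)
L₂ − L₁ = 1.9811 − 1.9780 = 3.10×10⁻³ m
α₁L₁ − α₂L₂ = 24×10⁻⁶×1.9780 − 15×10⁻⁶×1.9811 = 1.77555×10⁻⁵ m/K
ΔT = 3.10×10⁻³ / 1.77555×10⁻⁵ = 174.594 K
T = 17.7 + 174.594 = 192.294 °C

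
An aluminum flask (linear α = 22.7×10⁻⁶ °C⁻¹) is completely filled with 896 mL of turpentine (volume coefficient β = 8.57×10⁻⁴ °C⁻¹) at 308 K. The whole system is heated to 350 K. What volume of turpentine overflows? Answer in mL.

The flask also expands: β_container ≈ 3α = 6.81×10⁻⁵ /K
Net overflow = V₀(β_liq − 3α_cont)ΔT
β − 3α = 8.57×10⁻⁴ − 6.81×10⁻⁵ = 7.889×10⁻⁴ /K; ΔT = 42 K
ΔV = 896 × 7.889×10⁻⁴ × 42 = 29.7 mL

29.7 mL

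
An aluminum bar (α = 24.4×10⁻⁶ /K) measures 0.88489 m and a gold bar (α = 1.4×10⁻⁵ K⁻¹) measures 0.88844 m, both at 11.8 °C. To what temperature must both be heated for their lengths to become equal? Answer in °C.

L₁(1 + α₁ΔT) = L₂(1 + α₂ΔT) ⇒ ΔT = (L₂ − L₁)/(α₁L₁ − α₂L₂)
L₂ − L₁ = 0.88844 − 0.88489 = 3.55×10⁻³ m
α₁L₁ − α₂L₂ = 24.4×10⁻⁶×0.88489 − 1.4×10⁻⁵×0.88844 = 9.153156×10⁻⁶ m/K
ΔT = 3.55×10⁻³ / 9.153156×10⁻⁶ = 387.844 K
T = 11.8 + 387.844 = 399.644 °C

T = 399.6 °C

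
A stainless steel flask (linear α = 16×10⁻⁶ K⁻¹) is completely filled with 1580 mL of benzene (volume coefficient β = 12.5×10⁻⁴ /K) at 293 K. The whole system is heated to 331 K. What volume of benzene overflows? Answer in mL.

The flask also expands: β_container ≈ 3α = 4.8×10⁻⁵ /K
Net overflow = V₀(β_liq − 3α_cont)ΔT
β − 3α = 1.25×10⁻³ − 4.8×10⁻⁵ = 1.202×10⁻³ /K; ΔT = 38 K
ΔV = 1580 × 1.202×10⁻³ × 38 = 72.2 mL

72.2 mL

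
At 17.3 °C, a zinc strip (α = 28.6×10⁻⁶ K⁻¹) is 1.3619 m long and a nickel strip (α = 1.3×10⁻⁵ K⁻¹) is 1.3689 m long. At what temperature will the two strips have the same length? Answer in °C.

T = 348.2 °C

Equal length when α₁L₁ΔT − α₂L₂ΔT = L₂ − L₁ = 7.00×10⁻³ m
α₁L₁ = 3.895034×10⁻⁵, α₂L₂ = 1.77957×10⁻⁵ → Δ(αL) = 2.115464×10⁻⁵ m/K
ΔT = 7.00×10⁻³ / 2.115464×10⁻⁵ = 330.897 K, so T = 17.3 + 330.897 = 348.197 °C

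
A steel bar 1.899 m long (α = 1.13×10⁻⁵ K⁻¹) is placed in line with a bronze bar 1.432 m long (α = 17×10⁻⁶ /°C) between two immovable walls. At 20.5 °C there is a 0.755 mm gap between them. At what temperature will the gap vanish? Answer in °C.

T = 37.0 °C

Gap closes when ΔL₁ + ΔL₂ = 0.755 mm = 7.55×10⁻⁴ m
(α₁L₁ + α₂L₂)ΔT = g
α₁L₁ + α₂L₂ = 1.13×10⁻⁵×1.899 + 17×10⁻⁶×1.432 = 4.58027×10⁻⁵ m/K
ΔT = 7.55×10⁻⁴ / 4.58027×10⁻⁵ = 16.484 K
T = 20.5 + 16.484 = 36.984 °C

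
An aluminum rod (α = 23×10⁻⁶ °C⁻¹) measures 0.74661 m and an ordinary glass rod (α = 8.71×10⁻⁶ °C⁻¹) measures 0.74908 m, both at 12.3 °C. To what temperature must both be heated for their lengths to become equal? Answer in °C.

L₁(1 + α₁ΔT) = L₂(1 + α₂ΔT) ⇒ ΔT = (L₂ − L₁)/(α₁L₁ − α₂L₂)
L₂ − L₁ = 0.74908 − 0.74661 = 2.47×10⁻³ m
α₁L₁ − α₂L₂ = 23×10⁻⁶×0.74661 − 8.71×10⁻⁶×0.74908 = 1.06475432×10⁻⁵ m/K
ΔT = 2.47×10⁻³ / 1.06475432×10⁻⁵ = 231.978 K
T = 12.3 + 231.978 = 244.278 °C

T = 244.3 °C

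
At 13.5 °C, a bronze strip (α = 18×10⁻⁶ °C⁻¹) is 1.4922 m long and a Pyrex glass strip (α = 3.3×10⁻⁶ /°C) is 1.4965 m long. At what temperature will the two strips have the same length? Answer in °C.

Equal length when α₁L₁ΔT − α₂L₂ΔT = L₂ − L₁ = 4.30×10⁻³ m
α₁L₁ = 2.68596×10⁻⁵, α₂L₂ = 4.93845×10⁻⁶ → Δ(αL) = 2.192115×10⁻⁵ m/K
ΔT = 4.30×10⁻³ / 2.192115×10⁻⁵ = 196.158 K, so T = 13.5 + 196.158 = 209.658 °C

T = 209.7 °C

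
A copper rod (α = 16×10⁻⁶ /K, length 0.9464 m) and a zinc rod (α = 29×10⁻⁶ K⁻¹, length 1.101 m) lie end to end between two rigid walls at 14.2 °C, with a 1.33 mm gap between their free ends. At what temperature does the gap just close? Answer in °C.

T = 42.5 °C

Gap closes when ΔL₁ + ΔL₂ = 1.33 mm = 1.33×10⁻³ m
(α₁L₁ + α₂L₂)ΔT = g
α₁L₁ + α₂L₂ = 16×10⁻⁶×0.9464 + 29×10⁻⁶×1.101 = 4.70714×10⁻⁵ m/K
ΔT = 1.33×10⁻³ / 4.70714×10⁻⁵ = 28.255 K
T = 14.2 + 28.255 = 42.455 °C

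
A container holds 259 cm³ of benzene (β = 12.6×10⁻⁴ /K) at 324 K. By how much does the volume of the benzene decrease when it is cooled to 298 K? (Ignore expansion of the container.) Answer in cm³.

ΔV = 8.48 cm³

|ΔT| = |298 − 324| = 26 K
ΔV = βV₀ΔT = (12.6×10⁻⁴)(259)(26) = 8.48 cm³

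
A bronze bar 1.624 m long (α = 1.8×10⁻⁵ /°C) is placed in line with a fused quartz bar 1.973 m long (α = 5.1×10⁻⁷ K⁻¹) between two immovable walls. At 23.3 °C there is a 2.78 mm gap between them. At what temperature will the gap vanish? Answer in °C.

T = 115 °C

α₁L₁ = 2.9232×10⁻⁵ m/K, α₂L₂ = 1.00623×10⁻⁶ m/K → total 3.023823×10⁻⁵ m/K
ΔT = g/(α₁L₁+α₂L₂) = 2.78×10⁻³ / 3.023823×10⁻⁵ = 91.94 K
T = 23.3 + 91.94 = 115.24 °C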